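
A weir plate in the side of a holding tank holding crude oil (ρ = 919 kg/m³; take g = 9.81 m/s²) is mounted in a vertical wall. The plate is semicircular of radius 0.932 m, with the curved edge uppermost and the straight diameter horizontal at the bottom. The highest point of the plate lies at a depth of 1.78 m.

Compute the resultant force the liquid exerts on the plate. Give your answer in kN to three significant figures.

F ≈ 28.5 kN

γ = ρg = 919 × 9.81 / 1000 = 9.01539 kN/m³.
The centroid lies 4r/(3π) = 0.395553 m above the diameter, so r − 4r/(3π) = 0.932 − 0.395553 = 0.536447 m below the topmost point, so the centroid depth is h_c = 1.78 + 0.536447 = 2.31645 m.
A = πr²/2 = π × 0.932²/2 = 1.36443 m².
Resultant F = γ·h_c·A = 9.01539 × 2.31645 × 1.36443 = 28.4943 kN.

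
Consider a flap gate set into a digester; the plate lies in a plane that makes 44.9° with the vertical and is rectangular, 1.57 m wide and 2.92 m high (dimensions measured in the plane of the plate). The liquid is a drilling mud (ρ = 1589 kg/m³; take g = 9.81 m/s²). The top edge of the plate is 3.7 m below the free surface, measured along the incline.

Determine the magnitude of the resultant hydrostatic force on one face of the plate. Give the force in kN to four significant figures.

γ = ρg = 1589 × 9.81 / 1000 = 15.58809 kN/m³.
The plate makes 44.9° with the vertical, i.e. θ = 90° − 44.9° = 45.1° to the horizontal. Measuring y along the incline from the free-surface line, vertical depth h = y·sinθ with sinθ = 0.708340.
The centroid lies 2.92/2 = 1.46 m below the top edge, so y_c = 3.7 + 1.46 = 5.16 m and h_c = 5.16 × 0.708340 = 3.65503 m.
A = 1.57 × 2.92 = 4.5844 m².
Resultant F = γ·h_c·A = 15.58809 × 3.65503 × 4.5844 = 261.196 kN.

F ≈ 261.2 kN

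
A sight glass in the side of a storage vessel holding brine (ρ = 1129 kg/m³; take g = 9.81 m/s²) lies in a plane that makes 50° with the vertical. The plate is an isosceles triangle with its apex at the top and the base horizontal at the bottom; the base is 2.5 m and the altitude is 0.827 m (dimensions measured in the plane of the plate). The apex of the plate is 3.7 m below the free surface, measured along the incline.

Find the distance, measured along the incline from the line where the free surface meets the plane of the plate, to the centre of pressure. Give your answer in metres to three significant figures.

γ = ρg = 1129 × 9.81 / 1000 = 11.07549 kN/m³.
The plate makes 50° with the vertical, i.e. θ = 90° − 50° = 40° to the horizontal. Measuring y along the incline from the free-surface line, vertical depth h = y·sinθ with sinθ = 0.642788.
With the apex up, the centroid sits 2h/3 = 2 × 0.827/3 = 0.551333 m below the apex, so y_c = 3.7 + 0.551333 = 4.25133 m and h_c = 4.25133 × 0.642788 = 2.7327 m.
A = ½ × 2.5 × 0.827 = 1.03375 m².
Resultant F = γ·h_c·A = 11.07549 × 2.7327 × 1.03375 = 31.2875 kN.
I_c = b·h³/36 = 2.5 × 0.827³/36 = 0.0392784 m⁴.
Centre of pressure: y_p = y_c + I_c/(y_c·A) = 4.25133 + 0.0392784/(4.25133 × 1.03375) = 4.25133 + 0.00893745 = 4.26027 m along the plane.

y_p = 4.26 m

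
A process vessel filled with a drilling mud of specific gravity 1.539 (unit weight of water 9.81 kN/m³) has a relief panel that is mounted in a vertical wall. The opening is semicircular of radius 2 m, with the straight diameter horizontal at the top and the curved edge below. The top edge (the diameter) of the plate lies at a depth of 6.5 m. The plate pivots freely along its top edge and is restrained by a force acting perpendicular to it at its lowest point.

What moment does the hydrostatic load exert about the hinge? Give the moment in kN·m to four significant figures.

M ≈ 618.2 kN·m

γ = 1.539 × 9.81 = 15.09759 kN/m³.
The centroid of a semicircle lies 4r/(3π) = 0.848826 m from the diameter, here below the top edge, so the centroid depth is h_c = 6.5 + 0.848826 = 7.34883 m.
A = πr²/2 = π × 2²/2 = 6.28319 m².
Resultant F = γ·h_c·A = 15.09759 × 7.34883 × 6.28319 = 697.118 kN.
I_c = (π/8 − 8/(9π))·r⁴ = 0.109757 × 2⁴ = 1.75611 m⁴.
Centre of pressure: y_p = y_c + I_c/(y_c·A) = 7.34883 + 1.75611/(7.34883 × 6.28319) = 7.34883 + 0.0380324 = 7.38686 m along the plane.
The resultant acts 0.848826 + 0.0380324 = 0.886858 m (along the plate) below the hinge at the top edge, so the moment about the hinge is M = F × 0.886858 = 697.118 × 0.886858 = 618.245 kN·m.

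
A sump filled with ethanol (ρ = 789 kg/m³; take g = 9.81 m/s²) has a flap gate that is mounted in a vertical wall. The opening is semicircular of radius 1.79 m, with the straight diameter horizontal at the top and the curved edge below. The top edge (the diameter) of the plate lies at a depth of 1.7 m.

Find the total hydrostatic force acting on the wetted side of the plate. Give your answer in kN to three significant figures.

γ = ρg = 789 × 9.81 / 1000 = 7.74009 kN/m³.
The centroid of a semicircle lies 4r/(3π) = 0.7597 m from the diameter, here below the top edge, so the centroid depth is h_c = 1.7 + 0.7597 = 2.4597 m.
A = πr²/2 = π × 1.79²/2 = 5.03299 m².
Resultant F = γ·h_c·A = 7.74009 × 2.4597 × 5.03299 = 95.8196 kN.

F ≈ 95.8 kN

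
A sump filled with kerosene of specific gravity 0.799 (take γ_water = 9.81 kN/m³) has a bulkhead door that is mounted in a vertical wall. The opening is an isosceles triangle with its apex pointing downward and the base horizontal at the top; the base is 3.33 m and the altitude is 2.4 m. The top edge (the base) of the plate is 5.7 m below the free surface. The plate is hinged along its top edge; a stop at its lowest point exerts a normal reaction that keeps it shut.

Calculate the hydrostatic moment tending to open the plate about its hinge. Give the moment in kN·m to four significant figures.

M ≈ 172.9 kN·m

γ = 0.799 × 9.81 = 7.83819 kN/m³.
With the apex down, the centroid sits h/3 = 2.4/3 = 0.8 m below the base (the top edge), so the centroid depth is h_c = 5.7 + 0.8 = 6.5 m.
A = ½ × 3.33 × 2.4 = 3.996 m².
Resultant F = γ·h_c·A = 7.83819 × 6.5 × 3.996 = 203.589 kN.
I_c = b·h³/36 = 3.33 × 2.4³/36 = 1.27872 m⁴.
Centre of pressure: y_p = y_c + I_c/(y_c·A) = 6.5 + 1.27872/(6.5 × 3.996) = 6.5 + 0.0492308 = 6.54923 m along the plane.
The resultant acts 0.8 + 0.0492308 = 0.849231 m (along the plate) below the hinge at the top edge, so the moment about the hinge is M = F × 0.849231 = 203.589 × 0.849231 = 172.894 kN·m.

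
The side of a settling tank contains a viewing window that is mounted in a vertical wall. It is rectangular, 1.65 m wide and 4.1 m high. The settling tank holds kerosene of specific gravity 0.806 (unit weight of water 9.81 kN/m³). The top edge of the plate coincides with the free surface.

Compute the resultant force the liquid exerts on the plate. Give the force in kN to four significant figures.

γ = 0.806 × 9.81 = 7.90686 kN/m³.
The centroid lies 4.1/2 = 2.05 m below the top edge, so the centroid depth is h_c = 2.05 m.
A = 1.65 × 4.1 = 6.765 m².
Resultant F = γ·h_c·A = 7.90686 × 2.05 × 6.765 = 109.654 kN.

F ≈ 109.7 kN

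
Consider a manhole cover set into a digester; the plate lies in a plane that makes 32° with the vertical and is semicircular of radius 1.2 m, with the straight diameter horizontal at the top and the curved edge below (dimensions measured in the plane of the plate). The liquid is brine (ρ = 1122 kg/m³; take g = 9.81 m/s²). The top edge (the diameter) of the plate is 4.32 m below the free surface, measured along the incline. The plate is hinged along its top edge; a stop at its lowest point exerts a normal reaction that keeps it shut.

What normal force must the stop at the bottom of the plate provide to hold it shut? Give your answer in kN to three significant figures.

P ≈ 45.0 kN

γ = ρg = 1122 × 9.81 / 1000 = 11.00682 kN/m³.
The plate makes 32° with the vertical, i.e. θ = 90° − 32° = 58° to the horizontal. Measuring y along the incline from the free-surface line, vertical depth h = y·sinθ with sinθ = 0.848048.
The centroid of a semicircle lies 4r/(3π) = 0.509296 m from the diameter, here below the top edge, so y_c = 4.32 + 0.509296 = 4.8293 m and h_c = 4.8293 × 0.848048 = 4.09548 m.
A = πr²/2 = π × 1.2²/2 = 2.26195 m².
Resultant F = γ·h_c·A = 11.00682 × 4.09548 × 2.26195 = 101.965 kN.
I_c = (π/8 − 8/(9π))·r⁴ = 0.109757 × 1.2⁴ = 0.227592 m⁴.
Centre of pressure: y_p = y_c + I_c/(y_c·A) = 4.8293 + 0.227592/(4.8293 × 2.26195) = 4.8293 + 0.0208348 = 4.85013 m along the plane.
The resultant acts 0.509296 + 0.0208348 = 0.530131 m (along the plate) below the hinge at the top edge, so the moment about the hinge is M = F × 0.530131 = 101.965 × 0.530131 = 54.0548 kN·m.
A normal force at the bottom, 1.2 m from the hinge, must supply this moment: P = 54.0548/1.2 = 45.0457 kN.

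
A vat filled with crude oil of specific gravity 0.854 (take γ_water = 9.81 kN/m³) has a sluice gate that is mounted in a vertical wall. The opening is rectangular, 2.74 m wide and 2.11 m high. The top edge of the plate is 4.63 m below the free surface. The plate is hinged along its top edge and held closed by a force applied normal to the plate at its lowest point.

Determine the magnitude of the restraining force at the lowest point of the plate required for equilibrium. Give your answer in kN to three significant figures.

P ≈ 146 kN

γ = 0.854 × 9.81 = 8.37774 kN/m³.
The centroid lies 2.11/2 = 1.055 m below the top edge, so the centroid depth is h_c = 4.63 + 1.055 = 5.685 m.
A = 2.74 × 2.11 = 5.7814 m².
Resultant F = γ·h_c·A = 8.37774 × 5.685 × 5.7814 = 275.353 kN.
I_c = b·h³/12 = 2.74 × 2.11³/12 = 2.14495 m⁴.
Centre of pressure: y_p = y_c + I_c/(y_c·A) = 5.685 + 2.14495/(5.685 × 5.7814) = 5.685 + 0.065261 = 5.75026 m along the plane.
The resultant acts 1.055 + 0.065261 = 1.12026 m (along the plate) below the hinge at the top edge, so the moment about the hinge is M = F × 1.12026 = 275.353 × 1.12026 = 308.467 kN·m.
A normal force at the bottom, 2.11 m from the hinge, must supply this moment: P = 308.467/2.11 = 146.193 kN.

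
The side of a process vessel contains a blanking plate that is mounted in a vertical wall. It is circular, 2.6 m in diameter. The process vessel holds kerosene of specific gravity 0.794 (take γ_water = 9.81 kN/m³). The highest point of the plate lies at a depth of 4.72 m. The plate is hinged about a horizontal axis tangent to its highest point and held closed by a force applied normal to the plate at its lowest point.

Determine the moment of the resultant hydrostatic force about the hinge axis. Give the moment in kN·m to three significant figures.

M ≈ 341 kN·m

γ = 0.794 × 9.81 = 7.78914 kN/m³.
The centroid is at the centre, 1.3 m below the top of the plate, so the centroid depth is h_c = 4.72 + 1.3 = 6.02 m.
A = π(1.3)² = 5.30929 m².
Resultant F = γ·h_c·A = 7.78914 × 6.02 × 5.30929 = 248.956 kN.
I_c = πr⁴/4 = π × 1.3⁴/4 = 2.24318 m⁴.
Centre of pressure: y_p = y_c + I_c/(y_c·A) = 6.02 + 2.24318/(6.02 × 5.30929) = 6.02 + 0.0701829 = 6.09018 m along the plane.
The resultant acts 1.3 + 0.0701829 = 1.37018 m (along the plate) below the hinge at the top edge, so the moment about the hinge is M = F × 1.37018 = 248.956 × 1.37018 = 341.115 kN·m.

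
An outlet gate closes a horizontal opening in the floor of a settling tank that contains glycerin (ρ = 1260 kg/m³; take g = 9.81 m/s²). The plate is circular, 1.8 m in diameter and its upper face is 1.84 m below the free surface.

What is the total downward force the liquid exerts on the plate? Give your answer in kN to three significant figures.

F ≈ 57.9 kN

γ = ρg = 1260 × 9.81 / 1000 = 12.3606 kN/m³.
The plate is horizontal, so pressure is uniform at p = γ·h = 12.3606 × 1.84 = 22.7435 kN/m².
A = π(0.9)² = 2.54469 m².
F = p·A = 22.7435 × 2.54469 = 57.8752 kN.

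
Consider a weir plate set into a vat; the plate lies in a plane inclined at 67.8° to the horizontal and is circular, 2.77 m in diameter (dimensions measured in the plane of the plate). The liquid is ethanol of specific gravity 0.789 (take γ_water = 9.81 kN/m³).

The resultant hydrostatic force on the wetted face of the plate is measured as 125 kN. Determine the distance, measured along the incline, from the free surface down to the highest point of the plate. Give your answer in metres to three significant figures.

γ = 0.789 × 9.81 = 7.74009 kN/m³.
A = π(1.385)² = 6.02628 m².
From F = γ·h_c·A, the centroid depth is h_c = 125/(7.74009 × 6.02628) = 2.67988 m.
Let θ = 67.8° be the plate's angle to the horizontal; measure y along the incline from where the plane meets the free surface. Vertical depth h = y·sinθ with sinθ = 0.925871.
Along the incline, y_c = h_c/sinθ = 2.67988/0.925871 = 2.89444 m.
The centroid is at the centre, 1.385 m below the top of the plate, so the highest point sits at y_top = 2.89444 − 1.385 = 1.50944 m along the incline.

y_top ≈ 1.51 m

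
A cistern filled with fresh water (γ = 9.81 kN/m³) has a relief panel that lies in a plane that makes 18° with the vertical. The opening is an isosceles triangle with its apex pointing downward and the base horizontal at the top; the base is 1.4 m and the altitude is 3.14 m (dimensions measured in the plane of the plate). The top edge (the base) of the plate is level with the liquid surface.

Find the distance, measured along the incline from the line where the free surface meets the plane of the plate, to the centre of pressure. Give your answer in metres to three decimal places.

y_p = 1.570 m

γ = 9.81 kN/m³.
The plate makes 18° with the vertical, i.e. θ = 90° − 18° = 72° to the horizontal. Measuring y along the incline from the free-surface line, vertical depth h = y·sinθ with sinθ = 0.951057.
With the apex down, the centroid sits h/3 = 3.14/3 = 1.04667 m below the base (the top edge), so y_c = 1.04667 m and h_c = 1.04667 × 0.951057 = 0.995443 m.
A = ½ × 1.4 × 3.14 = 2.198 m².
Resultant F = γ·h_c·A = 9.81 × 0.995443 × 2.198 = 21.4641 kN.
I_c = b·h³/36 = 1.4 × 3.14³/36 = 1.20397 m⁴.
Centre of pressure: y_p = y_c + I_c/(y_c·A) = 1.04667 + 1.20397/(1.04667 × 2.198) = 1.04667 + 0.523333 = 1.57 m along the plane.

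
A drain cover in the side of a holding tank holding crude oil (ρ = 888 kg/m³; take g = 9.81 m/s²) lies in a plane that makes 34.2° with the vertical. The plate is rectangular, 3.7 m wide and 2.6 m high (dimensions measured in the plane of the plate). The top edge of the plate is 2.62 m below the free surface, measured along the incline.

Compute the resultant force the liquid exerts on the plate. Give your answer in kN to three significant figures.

F ≈ 272 kN

γ = ρg = 888 × 9.81 / 1000 = 8.71128 kN/m³.
The plate makes 34.2° with the vertical, i.e. θ = 90° − 34.2° = 55.8° to the horizontal. Measuring y along the incline from the free-surface line, vertical depth h = y·sinθ with sinθ = 0.827081.
The centroid lies 2.6/2 = 1.3 m below the top edge, so y_c = 2.62 + 1.3 = 3.92 m and h_c = 3.92 × 0.827081 = 3.24216 m.
A = 3.7 × 2.6 = 9.62 m².
Resultant F = γ·h_c·A = 8.71128 × 3.24216 × 9.62 = 271.701 kN.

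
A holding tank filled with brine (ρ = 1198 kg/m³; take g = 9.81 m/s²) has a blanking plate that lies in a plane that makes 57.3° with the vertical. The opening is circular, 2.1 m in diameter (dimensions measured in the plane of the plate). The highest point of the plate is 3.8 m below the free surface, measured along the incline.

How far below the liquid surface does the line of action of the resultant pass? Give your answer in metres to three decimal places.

γ = ρg = 1198 × 9.81 / 1000 = 11.75238 kN/m³.
The plate makes 57.3° with the vertical, i.e. θ = 90° − 57.3° = 32.7° to the horizontal. Measuring y along the incline from the free-surface line, vertical depth h = y·sinθ with sinθ = 0.540240.
The centroid is at the centre, 1.05 m below the top of the plate, so y_c = 3.8 + 1.05 = 4.85 m and h_c = 4.85 × 0.540240 = 2.62016 m.
A = π(1.05)² = 3.46361 m².
Resultant F = γ·h_c·A = 11.75238 × 2.62016 × 3.46361 = 106.655 kN.
I_c = πr⁴/4 = π × 1.05⁴/4 = 0.954656 m⁴.
Centre of pressure: y_p = y_c + I_c/(y_c·A) = 4.85 + 0.954656/(4.85 × 3.46361) = 4.85 + 0.0568298 = 4.90683 m along the plane.
Vertically, h_p = y_p·sinθ = 4.90683 × 0.540240 = 2.65087 m.

h_p = 2.651 m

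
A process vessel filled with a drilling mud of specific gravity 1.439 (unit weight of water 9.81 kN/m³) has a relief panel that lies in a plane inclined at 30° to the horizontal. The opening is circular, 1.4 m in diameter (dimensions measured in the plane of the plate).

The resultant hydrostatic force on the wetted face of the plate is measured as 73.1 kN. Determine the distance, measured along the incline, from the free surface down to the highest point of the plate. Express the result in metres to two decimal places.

γ = 1.439 × 9.81 = 14.11659 kN/m³.
A = π(0.7)² = 1.53938 m².
From F = γ·h_c·A, the centroid depth is h_c = 73.1/(14.11659 × 1.53938) = 3.36389 m.
Let θ = 30° be the plate's angle to the horizontal; measure y along the incline from where the plane meets the free surface. Vertical depth h = y·sinθ with sinθ = 0.500000.
Along the incline, y_c = h_c/sinθ = 3.36389/0.500000 = 6.72778 m.
The centroid is at the centre, 0.7 m below the top of the plate, so the highest point sits at y_top = 6.72778 − 0.7 = 6.02778 m along the incline.

y_top ≈ 6.03 m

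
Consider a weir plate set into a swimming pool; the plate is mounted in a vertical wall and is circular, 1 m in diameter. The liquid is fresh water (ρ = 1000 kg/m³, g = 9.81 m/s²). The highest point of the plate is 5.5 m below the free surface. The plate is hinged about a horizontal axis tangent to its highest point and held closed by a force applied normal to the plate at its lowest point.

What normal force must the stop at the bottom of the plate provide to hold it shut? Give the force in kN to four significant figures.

P ≈ 23.60 kN

γ = ρg = 1000 × 9.81 = 9810 N/m³ = 9.81 kN/m³.
The centroid is at the centre, 0.5 m below the top of the plate, so the centroid depth is h_c = 5.5 + 0.5 = 6 m.
A = π(0.5)² = 0.785398 m².
Resultant F = γ·h_c·A = 9.81 × 6 × 0.785398 = 46.2285 kN.
I_c = πr⁴/4 = π × 0.5⁴/4 = 0.0490874 m⁴.
Centre of pressure: y_p = y_c + I_c/(y_c·A) = 6 + 0.0490874/(6 × 0.785398) = 6 + 0.0104167 = 6.01042 m along the plane.
The resultant acts 0.5 + 0.0104167 = 0.510417 m (along the plate) below the hinge at the top edge, so the moment about the hinge is M = F × 0.510417 = 46.2285 × 0.510417 = 23.5958 kN·m.
A normal force at the bottom, 1 m from the hinge, must supply this moment: P = 23.5958/1 = 23.5958 kN.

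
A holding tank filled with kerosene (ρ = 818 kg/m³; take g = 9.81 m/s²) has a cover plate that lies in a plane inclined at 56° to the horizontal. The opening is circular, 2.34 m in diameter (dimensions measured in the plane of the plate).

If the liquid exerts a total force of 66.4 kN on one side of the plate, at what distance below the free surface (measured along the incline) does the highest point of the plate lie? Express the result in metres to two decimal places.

y_top ≈ 1.15 m

γ = ρg = 818 × 9.81 / 1000 = 8.02458 kN/m³.
A = π(1.17)² = 4.30053 m².
From F = γ·h_c·A, the centroid depth is h_c = 66.4/(8.02458 × 4.30053) = 1.92408 m.
Let θ = 56° be the plate's angle to the horizontal; measure y along the incline from where the plane meets the free surface. Vertical depth h = y·sinθ with sinθ = 0.829038.
Along the incline, y_c = h_c/sinθ = 1.92408/0.829038 = 2.32086 m.
The centroid is at the centre, 1.17 m below the top of the plate, so the highest point sits at y_top = 2.32086 − 1.17 = 1.15086 m along the incline.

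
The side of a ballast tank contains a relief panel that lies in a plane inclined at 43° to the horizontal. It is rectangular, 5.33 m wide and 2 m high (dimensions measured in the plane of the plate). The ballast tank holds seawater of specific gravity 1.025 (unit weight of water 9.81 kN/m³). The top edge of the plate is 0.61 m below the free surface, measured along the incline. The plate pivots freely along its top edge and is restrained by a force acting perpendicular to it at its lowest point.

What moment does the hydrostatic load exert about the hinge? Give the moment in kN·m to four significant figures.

M ≈ 142.1 kN·m

γ = 1.025 × 9.81 = 10.05525 kN/m³.
Let θ = 43° be the plate's angle to the horizontal; measure y along the incline from where the plane meets the free surface. Vertical depth h = y·sinθ with sinθ = 0.681998.
The centroid lies 2/2 = 1 m below the top edge, so y_c = 0.61 + 1 = 1.61 m and h_c = 1.61 × 0.681998 = 1.09802 m.
A = 5.33 × 2 = 10.66 m².
Resultant F = γ·h_c·A = 10.05525 × 1.09802 × 10.66 = 117.696 kN.
I_c = b·h³/12 = 5.33 × 2³/12 = 3.55333 m⁴.
Centre of pressure: y_p = y_c + I_c/(y_c·A) = 1.61 + 3.55333/(1.61 × 10.66) = 1.61 + 0.207039 = 1.81704 m along the plane.
The resultant acts 1 + 0.207039 = 1.20704 m (along the plate) below the hinge at the top edge, so the moment about the hinge is M = F × 1.20704 = 117.696 × 1.20704 = 142.064 kN·m.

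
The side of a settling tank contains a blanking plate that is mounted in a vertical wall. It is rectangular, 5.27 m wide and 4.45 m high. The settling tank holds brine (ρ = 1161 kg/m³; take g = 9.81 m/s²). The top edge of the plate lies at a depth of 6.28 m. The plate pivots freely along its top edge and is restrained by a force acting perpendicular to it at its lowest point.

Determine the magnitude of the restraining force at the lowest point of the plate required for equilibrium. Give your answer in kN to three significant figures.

P ≈ 1230 kN

γ = ρg = 1161 × 9.81 / 1000 = 11.38941 kN/m³.
The centroid lies 4.45/2 = 2.225 m below the top edge, so the centroid depth is h_c = 6.28 + 2.225 = 8.505 m.
A = 5.27 × 4.45 = 23.4515 m².
Resultant F = γ·h_c·A = 11.38941 × 8.505 × 23.4515 = 2271.67 kN.
I_c = b·h³/12 = 5.27 × 4.45³/12 = 38.6999 m⁴.
Centre of pressure: y_p = y_c + I_c/(y_c·A) = 8.505 + 38.6999/(8.505 × 23.4515) = 8.505 + 0.194028 = 8.69903 m along the plane.
The resultant acts 2.225 + 0.194028 = 2.41903 m (along the plate) below the hinge at the top edge, so the moment about the hinge is M = F × 2.41903 = 2271.67 × 2.41903 = 5495.24 kN·m.
A normal force at the bottom, 4.45 m from the hinge, must supply this moment: P = 5495.24/4.45 = 1234.89 kN.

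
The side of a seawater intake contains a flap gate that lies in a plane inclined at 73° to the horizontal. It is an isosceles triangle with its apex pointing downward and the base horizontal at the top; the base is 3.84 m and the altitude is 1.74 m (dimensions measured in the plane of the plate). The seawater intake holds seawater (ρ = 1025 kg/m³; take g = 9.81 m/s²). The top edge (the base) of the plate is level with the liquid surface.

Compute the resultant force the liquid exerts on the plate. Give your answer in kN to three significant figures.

F ≈ 18.6 kN

γ = ρg = 1025 × 9.81 / 1000 = 10.05525 kN/m³.
Let θ = 73° be the plate's angle to the horizontal; measure y along the incline from where the plane meets the free surface. Vertical depth h = y·sinθ with sinθ = 0.956305.
With the apex down, the centroid sits h/3 = 1.74/3 = 0.58 m below the base (the top edge), so y_c = 0.58 m and h_c = 0.58 × 0.956305 = 0.554657 m.
A = ½ × 3.84 × 1.74 = 3.3408 m².
Resultant F = γ·h_c·A = 10.05525 × 0.554657 × 3.3408 = 18.6324 kN.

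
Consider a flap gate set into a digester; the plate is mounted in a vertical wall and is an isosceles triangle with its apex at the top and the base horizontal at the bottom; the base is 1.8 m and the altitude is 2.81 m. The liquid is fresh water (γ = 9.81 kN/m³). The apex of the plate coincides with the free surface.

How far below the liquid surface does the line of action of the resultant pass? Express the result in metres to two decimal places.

h_p = 2.11 m

γ = 9.81 kN/m³.
With the apex up, the centroid sits 2h/3 = 2 × 2.81/3 = 1.87333 m below the apex, so the centroid depth is h_c = 1.87333 m.
A = ½ × 1.8 × 2.81 = 2.529 m².
Resultant F = γ·h_c·A = 9.81 × 1.87333 × 2.529 = 46.4764 kN.
I_c = b·h³/36 = 1.8 × 2.81³/36 = 1.1094 m⁴.
Centre of pressure: y_p = y_c + I_c/(y_c·A) = 1.87333 + 1.1094/(1.87333 × 2.529) = 1.87333 + 0.234167 = 2.1075 m along the plane.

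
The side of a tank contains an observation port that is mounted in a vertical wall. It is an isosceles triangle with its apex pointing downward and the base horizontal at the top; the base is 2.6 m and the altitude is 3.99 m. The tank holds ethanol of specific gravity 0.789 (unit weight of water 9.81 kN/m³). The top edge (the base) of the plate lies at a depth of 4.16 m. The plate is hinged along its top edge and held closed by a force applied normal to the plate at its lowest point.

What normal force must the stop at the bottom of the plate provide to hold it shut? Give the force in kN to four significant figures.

P ≈ 82.37 kN

γ = 0.789 × 9.81 = 7.74009 kN/m³.
With the apex down, the centroid sits h/3 = 3.99/3 = 1.33 m below the base (the top edge), so the centroid depth is h_c = 4.16 + 1.33 = 5.49 m.
A = ½ × 2.6 × 3.99 = 5.187 m².
Resultant F = γ·h_c·A = 7.74009 × 5.49 × 5.187 = 220.412 kN.
I_c = b·h³/36 = 2.6 × 3.99³/36 = 4.58764 m⁴.
Centre of pressure: y_p = y_c + I_c/(y_c·A) = 5.49 + 4.58764/(5.49 × 5.187) = 5.49 + 0.161102 = 5.6511 m along the plane.
The resultant acts 1.33 + 0.161102 = 1.4911 m (along the plate) below the hinge at the top edge, so the moment about the hinge is M = F × 1.4911 = 220.412 × 1.4911 = 328.656 kN·m.
A normal force at the bottom, 3.99 m from the hinge, must supply this moment: P = 328.656/3.99 = 82.3699 kN.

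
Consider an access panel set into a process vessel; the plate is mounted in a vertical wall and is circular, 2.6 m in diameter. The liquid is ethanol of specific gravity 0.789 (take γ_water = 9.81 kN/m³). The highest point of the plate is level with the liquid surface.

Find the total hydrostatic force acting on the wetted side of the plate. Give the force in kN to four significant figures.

γ = 0.789 × 9.81 = 7.74009 kN/m³.
The centroid is at the centre, 1.3 m below the top of the plate, so the centroid depth is h_c = 1.3 m.
A = π(1.3)² = 5.30929 m².
Resultant F = γ·h_c·A = 7.74009 × 1.3 × 5.30929 = 53.4227 kN.

F ≈ 53.42 kN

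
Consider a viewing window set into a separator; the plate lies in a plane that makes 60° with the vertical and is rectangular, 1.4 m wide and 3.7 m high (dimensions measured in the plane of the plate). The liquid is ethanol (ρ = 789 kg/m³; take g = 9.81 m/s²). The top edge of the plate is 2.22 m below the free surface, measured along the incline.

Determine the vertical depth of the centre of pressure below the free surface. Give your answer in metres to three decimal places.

h_p = 2.175 m

γ = ρg = 789 × 9.81 / 1000 = 7.74009 kN/m³.
The plate makes 60° with the vertical, i.e. θ = 90° − 60° = 30° to the horizontal. Measuring y along the incline from the free-surface line, vertical depth h = y·sinθ with sinθ = 0.500000.
The centroid lies 3.7/2 = 1.85 m below the top edge, so y_c = 2.22 + 1.85 = 4.07 m and h_c = 4.07 × 0.500000 = 2.035 m.
A = 1.4 × 3.7 = 5.18 m².
Resultant F = γ·h_c·A = 7.74009 × 2.035 × 5.18 = 81.5906 kN.
I_c = b·h³/12 = 1.4 × 3.7³/12 = 5.90952 m⁴.
Centre of pressure: y_p = y_c + I_c/(y_c·A) = 4.07 + 5.90952/(4.07 × 5.18) = 4.07 + 0.280303 = 4.3503 m along the plane.
Vertically, h_p = y_p·sinθ = 4.3503 × 0.500000 = 2.17515 m.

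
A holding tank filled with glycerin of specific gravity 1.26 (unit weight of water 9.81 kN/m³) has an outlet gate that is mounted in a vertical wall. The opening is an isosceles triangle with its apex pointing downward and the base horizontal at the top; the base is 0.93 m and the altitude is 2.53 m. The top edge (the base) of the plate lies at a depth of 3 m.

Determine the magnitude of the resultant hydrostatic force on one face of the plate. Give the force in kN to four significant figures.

γ = 1.26 × 9.81 = 12.3606 kN/m³.
With the apex down, the centroid sits h/3 = 2.53/3 = 0.843333 m below the base (the top edge), so the centroid depth is h_c = 3 + 0.843333 = 3.84333 m.
A = ½ × 0.93 × 2.53 = 1.17645 m².
Resultant F = γ·h_c·A = 12.3606 × 3.84333 × 1.17645 = 55.8883 kN.

F ≈ 55.89 kN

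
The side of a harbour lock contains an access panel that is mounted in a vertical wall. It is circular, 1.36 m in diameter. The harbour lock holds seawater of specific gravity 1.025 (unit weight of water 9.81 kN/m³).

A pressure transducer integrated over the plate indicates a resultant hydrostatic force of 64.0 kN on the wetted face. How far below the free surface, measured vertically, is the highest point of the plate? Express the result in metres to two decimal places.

γ = 1.025 × 9.81 = 10.05525 kN/m³.
A = π(0.68)² = 1.45267 m².
From F = γ·h_c·A, the centroid depth is h_c = 64.0/(10.05525 × 1.45267) = 4.38147 m.
The centroid is at the centre, 0.68 m below the top of the plate, so the highest point sits at h_top = 4.38147 − 0.68 = 3.70147 m below the surface.

d_top ≈ 3.70 m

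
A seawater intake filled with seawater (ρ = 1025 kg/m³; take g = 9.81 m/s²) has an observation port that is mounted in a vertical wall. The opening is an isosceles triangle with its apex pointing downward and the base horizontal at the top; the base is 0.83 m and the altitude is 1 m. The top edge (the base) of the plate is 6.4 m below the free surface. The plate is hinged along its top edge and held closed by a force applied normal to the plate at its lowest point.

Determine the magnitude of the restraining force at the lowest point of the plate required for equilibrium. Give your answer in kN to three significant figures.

P ≈ 9.60 kN

γ = ρg = 1025 × 9.81 / 1000 = 10.05525 kN/m³.
With the apex down, the centroid sits h/3 = 1/3 = 0.333333 m below the base (the top edge), so the centroid depth is h_c = 6.4 + 0.333333 = 6.73333 m.
A = ½ × 0.83 × 1 = 0.415 m².
Resultant F = γ·h_c·A = 10.05525 × 6.73333 × 0.415 = 28.0977 kN.
I_c = b·h³/36 = 0.83 × 1³/36 = 0.0230556 m⁴.
Centre of pressure: y_p = y_c + I_c/(y_c·A) = 6.73333 + 0.0230556/(6.73333 × 0.415) = 6.73333 + 0.00825085 = 6.74158 m along the plane.
The resultant acts 0.333333 + 0.00825085 = 0.341584 m (along the plate) below the hinge at the top edge, so the moment about the hinge is M = F × 0.341584 = 28.0977 × 0.341584 = 9.59772 kN·m.
A normal force at the bottom, 1 m from the hinge, must supply this moment: P = 9.59772/1 = 9.59772 kN.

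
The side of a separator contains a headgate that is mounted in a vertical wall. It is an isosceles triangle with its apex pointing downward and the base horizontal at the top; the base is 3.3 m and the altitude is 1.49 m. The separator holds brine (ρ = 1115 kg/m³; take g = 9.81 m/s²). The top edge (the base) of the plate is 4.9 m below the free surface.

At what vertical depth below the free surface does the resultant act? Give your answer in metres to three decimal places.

γ = ρg = 1115 × 9.81 / 1000 = 10.93815 kN/m³.
With the apex down, the centroid sits h/3 = 1.49/3 = 0.496667 m below the base (the top edge), so the centroid depth is h_c = 4.9 + 0.496667 = 5.39667 m.
A = ½ × 3.3 × 1.49 = 2.4585 m².
Resultant F = γ·h_c·A = 10.93815 × 5.39667 × 2.4585 = 145.124 kN.
I_c = b·h³/36 = 3.3 × 1.49³/36 = 0.303229 m⁴.
Centre of pressure: y_p = y_c + I_c/(y_c·A) = 5.39667 + 0.303229/(5.39667 × 2.4585) = 5.39667 + 0.0228547 = 5.41952 m along the plane.

h_p = 5.420 m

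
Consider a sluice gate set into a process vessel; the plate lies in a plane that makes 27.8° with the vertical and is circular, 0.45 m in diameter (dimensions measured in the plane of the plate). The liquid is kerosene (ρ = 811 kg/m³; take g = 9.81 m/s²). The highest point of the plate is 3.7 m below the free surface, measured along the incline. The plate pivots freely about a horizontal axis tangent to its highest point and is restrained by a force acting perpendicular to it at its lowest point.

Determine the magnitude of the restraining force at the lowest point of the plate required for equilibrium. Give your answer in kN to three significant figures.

γ = ρg = 811 × 9.81 / 1000 = 7.95591 kN/m³.
The plate makes 27.8° with the vertical, i.e. θ = 90° − 27.8° = 62.2° to the horizontal. Measuring y along the incline from the free-surface line, vertical depth h = y·sinθ with sinθ = 0.884581.
The centroid is at the centre, 0.225 m below the top of the plate, so y_c = 3.7 + 0.225 = 3.925 m and h_c = 3.925 × 0.884581 = 3.47198 m.
A = π(0.225)² = 0.159043 m².
Resultant F = γ·h_c·A = 7.95591 × 3.47198 × 0.159043 = 4.39321 kN.
I_c = πr⁴/4 = π × 0.225⁴/4 = 0.00201289 m⁴.
Centre of pressure: y_p = y_c + I_c/(y_c·A) = 3.925 + 0.00201289/(3.925 × 0.159043) = 3.925 + 0.00322453 = 3.92822 m along the plane.
The resultant acts 0.225 + 0.00322453 = 0.228225 m (along the plate) below the hinge at the top edge, so the moment about the hinge is M = F × 0.228225 = 4.39321 × 0.228225 = 1.00264 kN·m.
A normal force at the bottom, 0.45 m from the hinge, must supply this moment: P = 1.00264/0.45 = 2.22809 kN.

P ≈ 2.23 kN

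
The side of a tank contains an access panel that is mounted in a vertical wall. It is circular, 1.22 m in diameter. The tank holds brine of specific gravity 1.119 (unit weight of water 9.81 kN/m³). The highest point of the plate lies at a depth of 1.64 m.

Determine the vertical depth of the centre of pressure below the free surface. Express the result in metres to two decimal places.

h_p = 2.29 m

γ = 1.119 × 9.81 = 10.97739 kN/m³.
The centroid is at the centre, 0.61 m below the top of the plate, so the centroid depth is h_c = 1.64 + 0.61 = 2.25 m.
A = π(0.61)² = 1.16899 m².
Resultant F = γ·h_c·A = 10.97739 × 2.25 × 1.16899 = 28.873 kN.
I_c = πr⁴/4 = π × 0.61⁴/4 = 0.108745 m⁴.
Centre of pressure: y_p = y_c + I_c/(y_c·A) = 2.25 + 0.108745/(2.25 × 1.16899) = 2.25 + 0.0413443 = 2.29134 m along the plane.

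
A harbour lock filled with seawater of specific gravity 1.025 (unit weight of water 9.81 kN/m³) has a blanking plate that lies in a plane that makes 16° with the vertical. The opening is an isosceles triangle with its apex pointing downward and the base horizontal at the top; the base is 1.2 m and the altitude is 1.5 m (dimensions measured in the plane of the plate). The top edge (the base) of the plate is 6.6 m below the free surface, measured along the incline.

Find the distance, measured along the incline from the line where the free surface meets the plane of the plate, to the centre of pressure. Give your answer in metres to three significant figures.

γ = 1.025 × 9.81 = 10.05525 kN/m³.
The plate makes 16° with the vertical, i.e. θ = 90° − 16° = 74° to the horizontal. Measuring y along the incline from the free-surface line, vertical depth h = y·sinθ with sinθ = 0.961262.
With the apex down, the centroid sits h/3 = 1.5/3 = 0.5 m below the base (the top edge), so y_c = 6.6 + 0.5 = 7.1 m and h_c = 7.1 × 0.961262 = 6.82496 m.
A = ½ × 1.2 × 1.5 = 0.9 m².
Resultant F = γ·h_c·A = 10.05525 × 6.82496 × 0.9 = 61.764 kN.
I_c = b·h³/36 = 1.2 × 1.5³/36 = 0.1125 m⁴.
Centre of pressure: y_p = y_c + I_c/(y_c·A) = 7.1 + 0.1125/(7.1 × 0.9) = 7.1 + 0.0176056 = 7.11761 m along the plane.

y_p = 7.12 m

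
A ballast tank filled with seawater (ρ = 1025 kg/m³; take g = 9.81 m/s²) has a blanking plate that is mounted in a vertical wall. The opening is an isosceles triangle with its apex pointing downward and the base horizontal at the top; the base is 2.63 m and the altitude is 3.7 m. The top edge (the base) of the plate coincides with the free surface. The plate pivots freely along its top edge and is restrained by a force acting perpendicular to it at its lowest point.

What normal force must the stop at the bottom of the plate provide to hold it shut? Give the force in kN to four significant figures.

P ≈ 30.17 kN

γ = ρg = 1025 × 9.81 / 1000 = 10.05525 kN/m³.
With the apex down, the centroid sits h/3 = 3.7/3 = 1.23333 m below the base (the top edge), so the centroid depth is h_c = 1.23333 m.
A = ½ × 2.63 × 3.7 = 4.8655 m².
Resultant F = γ·h_c·A = 10.05525 × 1.23333 × 4.8655 = 60.3392 kN.
I_c = b·h³/36 = 2.63 × 3.7³/36 = 3.70048 m⁴.
Centre of pressure: y_p = y_c + I_c/(y_c·A) = 1.23333 + 3.70048/(1.23333 × 4.8655) = 1.23333 + 0.616668 = 1.85 m along the plane.
The resultant acts 1.23333 + 0.616668 = 1.85 m (along the plate) below the hinge at the top edge, so the moment about the hinge is M = F × 1.85 = 60.3392 × 1.85 = 111.628 kN·m.
A normal force at the bottom, 3.7 m from the hinge, must supply this moment: P = 111.628/3.7 = 30.1697 kN.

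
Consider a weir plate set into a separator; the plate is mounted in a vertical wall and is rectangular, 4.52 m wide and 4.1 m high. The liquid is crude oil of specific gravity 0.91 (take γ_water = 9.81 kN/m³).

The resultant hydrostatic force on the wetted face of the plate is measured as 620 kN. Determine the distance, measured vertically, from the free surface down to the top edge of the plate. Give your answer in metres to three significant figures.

d_top ≈ 1.70 m

γ = 0.91 × 9.81 = 8.9271 kN/m³.
A = 4.52 × 4.1 = 18.532 m².
From F = γ·h_c·A, the centroid depth is h_c = 620/(8.9271 × 18.532) = 3.74765 m.
The centroid lies 4.1/2 = 2.05 m below the top edge, so the top edge sits at h_top = 3.74765 − 2.05 = 1.69765 m below the surface.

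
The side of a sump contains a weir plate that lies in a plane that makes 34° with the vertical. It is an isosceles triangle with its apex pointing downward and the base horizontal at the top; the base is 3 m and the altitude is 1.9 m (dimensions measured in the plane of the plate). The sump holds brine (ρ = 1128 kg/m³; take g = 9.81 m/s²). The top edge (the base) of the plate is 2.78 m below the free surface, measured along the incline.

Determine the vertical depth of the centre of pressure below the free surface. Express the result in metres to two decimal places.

γ = ρg = 1128 × 9.81 / 1000 = 11.06568 kN/m³.
The plate makes 34° with the vertical, i.e. θ = 90° − 34° = 56° to the horizontal. Measuring y along the incline from the free-surface line, vertical depth h = y·sinθ with sinθ = 0.829038.
With the apex down, the centroid sits h/3 = 1.9/3 = 0.633333 m below the base (the top edge), so y_c = 2.78 + 0.633333 = 3.41333 m and h_c = 3.41333 × 0.829038 = 2.82978 m.
A = ½ × 3 × 1.9 = 2.85 m².
Resultant F = γ·h_c·A = 11.06568 × 2.82978 × 2.85 = 89.2433 kN.
I_c = b·h³/36 = 3 × 1.9³/36 = 0.571583 m⁴.
Centre of pressure: y_p = y_c + I_c/(y_c·A) = 3.41333 + 0.571583/(3.41333 × 2.85) = 3.41333 + 0.0587565 = 3.47209 m along the plane.
Vertically, h_p = y_p·sinθ = 3.47209 × 0.829038 = 2.87849 m.

h_p = 2.88 m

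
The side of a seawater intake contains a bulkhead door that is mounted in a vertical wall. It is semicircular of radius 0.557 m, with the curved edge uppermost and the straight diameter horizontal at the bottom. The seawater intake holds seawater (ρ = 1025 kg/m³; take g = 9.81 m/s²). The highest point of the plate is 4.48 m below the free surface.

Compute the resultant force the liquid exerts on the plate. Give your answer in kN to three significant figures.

F ≈ 23.5 kN

γ = ρg = 1025 × 9.81 / 1000 = 10.05525 kN/m³.
The centroid lies 4r/(3π) = 0.236398 m above the diameter, so r − 4r/(3π) = 0.557 − 0.236398 = 0.320602 m below the topmost point, so the centroid depth is h_c = 4.48 + 0.320602 = 4.8006 m.
A = πr²/2 = π × 0.557²/2 = 0.487338 m².
Resultant F = γ·h_c·A = 10.05525 × 4.8006 × 0.487338 = 23.5244 kN.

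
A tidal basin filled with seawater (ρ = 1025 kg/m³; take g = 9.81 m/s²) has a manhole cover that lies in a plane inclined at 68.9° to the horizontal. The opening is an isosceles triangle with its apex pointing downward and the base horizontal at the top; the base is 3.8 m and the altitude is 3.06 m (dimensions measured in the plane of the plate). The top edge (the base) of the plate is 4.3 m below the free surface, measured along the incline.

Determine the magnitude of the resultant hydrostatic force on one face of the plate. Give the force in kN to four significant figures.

F ≈ 290.2 kN

γ = ρg = 1025 × 9.81 / 1000 = 10.05525 kN/m³.
Let θ = 68.9° be the plate's angle to the horizontal; measure y along the incline from where the plane meets the free surface. Vertical depth h = y·sinθ with sinθ = 0.932954.
With the apex down, the centroid sits h/3 = 3.06/3 = 1.02 m below the base (the top edge), so y_c = 4.3 + 1.02 = 5.32 m and h_c = 5.32 × 0.932954 = 4.96332 m.
A = ½ × 3.8 × 3.06 = 5.814 m².
Resultant F = γ·h_c·A = 10.05525 × 4.96332 × 5.814 = 290.162 kN.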